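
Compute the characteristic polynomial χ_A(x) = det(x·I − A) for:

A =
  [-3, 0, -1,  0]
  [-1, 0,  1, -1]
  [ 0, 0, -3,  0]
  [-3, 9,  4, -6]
x^4 + 12*x^3 + 54*x^2 + 108*x + 81

Expanding det(x·I − A) (e.g. by cofactor expansion or by noting that A is similar to its Jordan form J, which has the same characteristic polynomial as A) gives
  χ_A(x) = x^4 + 12*x^3 + 54*x^2 + 108*x + 81
which factors as (x + 3)^4. The eigenvalues (with algebraic multiplicities) are λ = -3 with multiplicity 4.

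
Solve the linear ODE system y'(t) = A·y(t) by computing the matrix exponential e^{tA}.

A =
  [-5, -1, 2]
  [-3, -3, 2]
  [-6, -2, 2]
e^{tA} =
  [-3*t*exp(-2*t) + exp(-2*t), -t*exp(-2*t), 2*t*exp(-2*t)]
  [-3*t*exp(-2*t), -t*exp(-2*t) + exp(-2*t), 2*t*exp(-2*t)]
  [-6*t*exp(-2*t), -2*t*exp(-2*t), 4*t*exp(-2*t) + exp(-2*t)]

Strategy: write A = P · J · P⁻¹ where J is a Jordan canonical form, so e^{tA} = P · e^{tJ} · P⁻¹, and e^{tJ} can be computed block-by-block.

A has Jordan form
J =
  [-2,  1,  0]
  [ 0, -2,  0]
  [ 0,  0, -2]
(up to reordering of blocks).

Per-block formulas:
  For a 1×1 block at λ = -2: exp(t · [-2]) = [e^(-2t)].
  For a 2×2 Jordan block J_2(-2): exp(t · J_2(-2)) = e^(-2t)·(I + t·N), where N is the 2×2 nilpotent shift.

After assembling e^{tJ} and conjugating by P, we get:

e^{tA} =
  [-3*t*exp(-2*t) + exp(-2*t), -t*exp(-2*t), 2*t*exp(-2*t)]
  [-3*t*exp(-2*t), -t*exp(-2*t) + exp(-2*t), 2*t*exp(-2*t)]
  [-6*t*exp(-2*t), -2*t*exp(-2*t), 4*t*exp(-2*t) + exp(-2*t)]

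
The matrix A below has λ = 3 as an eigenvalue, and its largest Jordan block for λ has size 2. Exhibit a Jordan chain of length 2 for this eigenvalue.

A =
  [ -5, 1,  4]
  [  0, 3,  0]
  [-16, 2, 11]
A Jordan chain for λ = 3 of length 2:
v_1 = (-8, 0, -16)ᵀ
v_2 = (1, 0, 0)ᵀ

Let N = A − (3)·I. We want v_2 with N^2 v_2 = 0 but N^1 v_2 ≠ 0; then v_{j-1} := N · v_j for j = 2, …, 2.

Pick v_2 = (1, 0, 0)ᵀ.
Then v_1 = N · v_2 = (-8, 0, -16)ᵀ.

Sanity check: (A − (3)·I) v_1 = (0, 0, 0)ᵀ = 0. ✓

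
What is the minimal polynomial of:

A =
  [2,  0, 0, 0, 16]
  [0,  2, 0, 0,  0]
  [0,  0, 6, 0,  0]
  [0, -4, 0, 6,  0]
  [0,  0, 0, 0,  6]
x^2 - 8*x + 12

The characteristic polynomial is χ_A(x) = (x - 6)^3*(x - 2)^2, so the eigenvalues are known. The minimal polynomial is
  m_A(x) = Π_λ (x − λ)^{k_λ}
where k_λ is the size of the *largest* Jordan block for λ (equivalently, the smallest k with (A − λI)^k v = 0 for every generalised eigenvector v of λ).

  λ = 2: largest Jordan block has size 1, contributing (x − 2)
  λ = 6: largest Jordan block has size 1, contributing (x − 6)

So m_A(x) = (x - 6)*(x - 2) = x^2 - 8*x + 12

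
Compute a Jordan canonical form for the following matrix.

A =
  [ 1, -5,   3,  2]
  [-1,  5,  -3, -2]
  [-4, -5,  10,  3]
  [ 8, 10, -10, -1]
J_1(0) ⊕ J_3(5)

The characteristic polynomial is
  det(x·I − A) = x^4 - 15*x^3 + 75*x^2 - 125*x = x*(x - 5)^3

Eigenvalues and multiplicities (the geometric multiplicity of λ is n − rank(A − λI), which equals the number of Jordan blocks for λ):
  λ = 0: algebraic multiplicity = 1, geometric multiplicity = 1
  λ = 5: algebraic multiplicity = 3, geometric multiplicity = 1

Determining the block sizes for each eigenvalue:
  λ = 0: one block (gm = 1), so the single block has size am = 1 → block sizes [1]
  λ = 5: one block (gm = 1), so the single block has size am = 3 → block sizes [3]

Assembling the blocks gives a Jordan form
J =
  [0, 0, 0, 0]
  [0, 5, 1, 0]
  [0, 0, 5, 1]
  [0, 0, 0, 5]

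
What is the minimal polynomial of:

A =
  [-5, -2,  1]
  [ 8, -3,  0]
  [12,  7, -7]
x^3 + 15*x^2 + 75*x + 125

The characteristic polynomial is χ_A(x) = (x + 5)^3, so the eigenvalues are known. The minimal polynomial is
  m_A(x) = Π_λ (x − λ)^{k_λ}
where k_λ is the size of the *largest* Jordan block for λ (equivalently, the smallest k with (A − λI)^k v = 0 for every generalised eigenvector v of λ).

  λ = -5: largest Jordan block has size 3, contributing (x + 5)^3

So m_A(x) = (x + 5)^3 = x^3 + 15*x^2 + 75*x + 125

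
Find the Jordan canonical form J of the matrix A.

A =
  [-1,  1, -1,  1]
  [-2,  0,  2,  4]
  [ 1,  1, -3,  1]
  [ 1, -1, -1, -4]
J_3(-2) ⊕ J_1(-2)

The characteristic polynomial is
  det(x·I − A) = x^4 + 8*x^3 + 24*x^2 + 32*x + 16 = (x + 2)^4

Eigenvalues and multiplicities (the geometric multiplicity of λ is n − rank(A − λI), which equals the number of Jordan blocks for λ):
  λ = -2: algebraic multiplicity = 4, geometric multiplicity = 2

Determining the block sizes for each eigenvalue:
  λ = -2: with am = 4 and gm = 2, the partition is not yet determined (e.g. several partitions of 4 into 2 parts exist). Let N = A − (-2)·I. Computing rank(N^1) = 2, rank(N^2) = 1, rank(N^3) = 0; the number of blocks of size ≥ j is rank(N^{j−1}) − rank(N^j), giving [2, 1, 1]. So we have 1 block(s) of size 3, 1 block(s) of size 1 → block sizes [3, 1]

Assembling the blocks gives a Jordan form
J =
  [-2,  1,  0,  0]
  [ 0, -2,  1,  0]
  [ 0,  0, -2,  0]
  [ 0,  0,  0, -2]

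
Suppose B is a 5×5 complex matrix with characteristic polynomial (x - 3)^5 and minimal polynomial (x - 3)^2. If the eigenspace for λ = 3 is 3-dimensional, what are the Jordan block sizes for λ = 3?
Block sizes for λ = 3: [2, 2, 1]

Step 1 — from the characteristic polynomial, algebraic multiplicity of λ = 3 is 5. From dim ker(B − (3)·I) = 3, there are exactly 3 Jordan blocks for λ = 3.
Step 2 — from the minimal polynomial, the factor (x − 3)^2 tells us the largest block for λ = 3 has size 2.
Step 3 — with total size 5, 3 blocks, and largest block 2, the block sizes (in nonincreasing order) are [2, 2, 1].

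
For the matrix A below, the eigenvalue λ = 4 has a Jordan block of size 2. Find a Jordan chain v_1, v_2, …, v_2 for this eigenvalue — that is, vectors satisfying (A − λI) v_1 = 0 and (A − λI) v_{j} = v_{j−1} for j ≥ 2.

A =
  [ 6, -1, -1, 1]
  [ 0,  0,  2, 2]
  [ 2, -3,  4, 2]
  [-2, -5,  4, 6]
A Jordan chain for λ = 4 of length 2:
v_1 = (2, 0, 2, -2)ᵀ
v_2 = (1, 0, 0, 0)ᵀ

Let N = A − (4)·I. We want v_2 with N^2 v_2 = 0 but N^1 v_2 ≠ 0; then v_{j-1} := N · v_j for j = 2, …, 2.

Pick v_2 = (1, 0, 0, 0)ᵀ.
Then v_1 = N · v_2 = (2, 0, 2, -2)ᵀ.

Sanity check: (A − (4)·I) v_1 = (0, 0, 0, 0)ᵀ = 0. ✓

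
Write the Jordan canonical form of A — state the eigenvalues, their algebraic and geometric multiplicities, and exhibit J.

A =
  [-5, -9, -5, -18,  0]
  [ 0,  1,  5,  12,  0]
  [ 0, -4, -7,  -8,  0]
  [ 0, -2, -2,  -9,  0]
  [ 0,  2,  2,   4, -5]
J_3(-5) ⊕ J_1(-5) ⊕ J_1(-5)

The characteristic polynomial is
  det(x·I − A) = x^5 + 25*x^4 + 250*x^3 + 1250*x^2 + 3125*x + 3125 = (x + 5)^5

Eigenvalues and multiplicities (the geometric multiplicity of λ is n − rank(A − λI), which equals the number of Jordan blocks for λ):
  λ = -5: algebraic multiplicity = 5, geometric multiplicity = 3

Determining the block sizes for each eigenvalue:
  λ = -5: with am = 5 and gm = 3, the partition is not yet determined (e.g. several partitions of 5 into 3 parts exist). Let N = A − (-5)·I. Computing rank(N^1) = 2, rank(N^2) = 1, rank(N^3) = 0; the number of blocks of size ≥ j is rank(N^{j−1}) − rank(N^j), giving [3, 1, 1]. So we have 1 block(s) of size 3, 2 block(s) of size 1 → block sizes [3, 1, 1]

Assembling the blocks gives a Jordan form
J =
  [-5,  1,  0,  0,  0]
  [ 0, -5,  1,  0,  0]
  [ 0,  0, -5,  0,  0]
  [ 0,  0,  0, -5,  0]
  [ 0,  0,  0,  0, -5]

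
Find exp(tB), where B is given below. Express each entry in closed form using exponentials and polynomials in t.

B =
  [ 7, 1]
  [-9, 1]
e^{tB} =
  [3*t*exp(4*t) + exp(4*t), t*exp(4*t)]
  [-9*t*exp(4*t), -3*t*exp(4*t) + exp(4*t)]

Strategy: write B = P · J · P⁻¹ where J is a Jordan canonical form, so e^{tB} = P · e^{tJ} · P⁻¹, and e^{tJ} can be computed block-by-block.

B has Jordan form
J =
  [4, 1]
  [0, 4]
(up to reordering of blocks).

Per-block formulas:
  For a 2×2 Jordan block J_2(4): exp(t · J_2(4)) = e^(4t)·(I + t·N), where N is the 2×2 nilpotent shift.

After assembling e^{tJ} and conjugating by P, we get:

e^{tB} =
  [3*t*exp(4*t) + exp(4*t), t*exp(4*t)]
  [-9*t*exp(4*t), -3*t*exp(4*t) + exp(4*t)]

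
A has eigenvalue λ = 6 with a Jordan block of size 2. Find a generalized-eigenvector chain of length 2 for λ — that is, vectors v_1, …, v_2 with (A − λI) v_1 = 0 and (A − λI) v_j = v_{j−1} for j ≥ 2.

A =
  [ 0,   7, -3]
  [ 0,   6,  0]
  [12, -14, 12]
A Jordan chain for λ = 6 of length 2:
v_1 = (-6, 0, 12)ᵀ
v_2 = (1, 0, 0)ᵀ

Let N = A − (6)·I. We want v_2 with N^2 v_2 = 0 but N^1 v_2 ≠ 0; then v_{j-1} := N · v_j for j = 2, …, 2.

Pick v_2 = (1, 0, 0)ᵀ.
Then v_1 = N · v_2 = (-6, 0, 12)ᵀ.

Sanity check: (A − (6)·I) v_1 = (0, 0, 0)ᵀ = 0. ✓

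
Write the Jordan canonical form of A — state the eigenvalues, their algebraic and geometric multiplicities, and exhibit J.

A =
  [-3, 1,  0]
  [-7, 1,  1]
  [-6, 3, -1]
J_3(-1)

The characteristic polynomial is
  det(x·I − A) = x^3 + 3*x^2 + 3*x + 1 = (x + 1)^3

Eigenvalues and multiplicities (the geometric multiplicity of λ is n − rank(A − λI), which equals the number of Jordan blocks for λ):
  λ = -1: algebraic multiplicity = 3, geometric multiplicity = 1

Determining the block sizes for each eigenvalue:
  λ = -1: one block (gm = 1), so the single block has size am = 3 → block sizes [3]

Assembling the blocks gives a Jordan form
J =
  [-1,  1,  0]
  [ 0, -1,  1]
  [ 0,  0, -1]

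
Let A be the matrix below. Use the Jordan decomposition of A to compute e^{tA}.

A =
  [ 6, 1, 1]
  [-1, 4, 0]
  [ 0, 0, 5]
e^{tA} =
  [t*exp(5*t) + exp(5*t), t*exp(5*t), t^2*exp(5*t)/2 + t*exp(5*t)]
  [-t*exp(5*t), -t*exp(5*t) + exp(5*t), -t^2*exp(5*t)/2]
  [0, 0, exp(5*t)]

Strategy: write A = P · J · P⁻¹ where J is a Jordan canonical form, so e^{tA} = P · e^{tJ} · P⁻¹, and e^{tJ} can be computed block-by-block.

A has Jordan form
J =
  [5, 1, 0]
  [0, 5, 1]
  [0, 0, 5]
(up to reordering of blocks).

Per-block formulas:
  For a 3×3 Jordan block J_3(5): exp(t · J_3(5)) = e^(5t)·(I + t·N + (t^2/2)·N^2), where N is the 3×3 nilpotent shift.

After assembling e^{tJ} and conjugating by P, we get:

e^{tA} =
  [t*exp(5*t) + exp(5*t), t*exp(5*t), t^2*exp(5*t)/2 + t*exp(5*t)]
  [-t*exp(5*t), -t*exp(5*t) + exp(5*t), -t^2*exp(5*t)/2]
  [0, 0, exp(5*t)]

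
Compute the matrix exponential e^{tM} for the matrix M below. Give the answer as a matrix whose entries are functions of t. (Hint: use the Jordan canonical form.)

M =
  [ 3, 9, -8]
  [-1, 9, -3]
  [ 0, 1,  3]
e^{tM} =
  [-5*t^2*exp(5*t)/2 - 2*t*exp(5*t) + exp(5*t), 5*t^2*exp(5*t) + 9*t*exp(5*t), 5*t^2*exp(5*t)/2 - 8*t*exp(5*t)]
  [-t^2*exp(5*t) - t*exp(5*t), 2*t^2*exp(5*t) + 4*t*exp(5*t) + exp(5*t), t^2*exp(5*t) - 3*t*exp(5*t)]
  [-t^2*exp(5*t)/2, t^2*exp(5*t) + t*exp(5*t), t^2*exp(5*t)/2 - 2*t*exp(5*t) + exp(5*t)]

Strategy: write M = P · J · P⁻¹ where J is a Jordan canonical form, so e^{tM} = P · e^{tJ} · P⁻¹, and e^{tJ} can be computed block-by-block.

M has Jordan form
J =
  [5, 1, 0]
  [0, 5, 1]
  [0, 0, 5]
(up to reordering of blocks).

Per-block formulas:
  For a 3×3 Jordan block J_3(5): exp(t · J_3(5)) = e^(5t)·(I + t·N + (t^2/2)·N^2), where N is the 3×3 nilpotent shift.

After assembling e^{tJ} and conjugating by P, we get:

e^{tM} =
  [-5*t^2*exp(5*t)/2 - 2*t*exp(5*t) + exp(5*t), 5*t^2*exp(5*t) + 9*t*exp(5*t), 5*t^2*exp(5*t)/2 - 8*t*exp(5*t)]
  [-t^2*exp(5*t) - t*exp(5*t), 2*t^2*exp(5*t) + 4*t*exp(5*t) + exp(5*t), t^2*exp(5*t) - 3*t*exp(5*t)]
  [-t^2*exp(5*t)/2, t^2*exp(5*t) + t*exp(5*t), t^2*exp(5*t)/2 - 2*t*exp(5*t) + exp(5*t)]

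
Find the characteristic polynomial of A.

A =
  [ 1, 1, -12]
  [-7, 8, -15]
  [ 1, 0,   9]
x^3 - 18*x^2 + 108*x - 216

Expanding det(x·I − A) (e.g. by cofactor expansion or by noting that A is similar to its Jordan form J, which has the same characteristic polynomial as A) gives
  χ_A(x) = x^3 - 18*x^2 + 108*x - 216
which factors as (x - 6)^3. The eigenvalues (with algebraic multiplicities) are λ = 6 with multiplicity 3.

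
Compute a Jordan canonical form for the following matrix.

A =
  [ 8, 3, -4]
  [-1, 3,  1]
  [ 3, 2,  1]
J_3(4)

The characteristic polynomial is
  det(x·I − A) = x^3 - 12*x^2 + 48*x - 64 = (x - 4)^3

Eigenvalues and multiplicities (the geometric multiplicity of λ is n − rank(A − λI), which equals the number of Jordan blocks for λ):
  λ = 4: algebraic multiplicity = 3, geometric multiplicity = 1

Determining the block sizes for each eigenvalue:
  λ = 4: one block (gm = 1), so the single block has size am = 3 → block sizes [3]

Assembling the blocks gives a Jordan form
J =
  [4, 1, 0]
  [0, 4, 1]
  [0, 0, 4]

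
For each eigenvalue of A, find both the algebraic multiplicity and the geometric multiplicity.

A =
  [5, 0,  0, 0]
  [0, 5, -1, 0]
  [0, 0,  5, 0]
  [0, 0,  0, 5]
λ = 5: alg = 4, geom = 3

Step 1 — factor the characteristic polynomial to read off the algebraic multiplicities:
  χ_A(x) = (x - 5)^4

Step 2 — compute geometric multiplicities via the rank-nullity identity g(λ) = n − rank(A − λI):
  rank(A − (5)·I) = 1, so dim ker(A − (5)·I) = n − 1 = 3

Summary:
  λ = 5: algebraic multiplicity = 4, geometric multiplicity = 3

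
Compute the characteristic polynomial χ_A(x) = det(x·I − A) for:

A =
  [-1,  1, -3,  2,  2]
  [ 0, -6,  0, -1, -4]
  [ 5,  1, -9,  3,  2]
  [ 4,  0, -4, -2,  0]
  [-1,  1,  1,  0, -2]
x^5 + 20*x^4 + 160*x^3 + 640*x^2 + 1280*x + 1024

Expanding det(x·I − A) (e.g. by cofactor expansion or by noting that A is similar to its Jordan form J, which has the same characteristic polynomial as A) gives
  χ_A(x) = x^5 + 20*x^4 + 160*x^3 + 640*x^2 + 1280*x + 1024
which factors as (x + 4)^5. The eigenvalues (with algebraic multiplicities) are λ = -4 with multiplicity 5.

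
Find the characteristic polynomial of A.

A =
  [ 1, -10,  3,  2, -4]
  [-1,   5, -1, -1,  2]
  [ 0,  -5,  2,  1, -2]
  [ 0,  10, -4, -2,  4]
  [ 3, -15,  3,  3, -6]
x^5

Expanding det(x·I − A) (e.g. by cofactor expansion or by noting that A is similar to its Jordan form J, which has the same characteristic polynomial as A) gives
  χ_A(x) = x^5
which factors as x^5. The eigenvalues (with algebraic multiplicities) are λ = 0 with multiplicity 5.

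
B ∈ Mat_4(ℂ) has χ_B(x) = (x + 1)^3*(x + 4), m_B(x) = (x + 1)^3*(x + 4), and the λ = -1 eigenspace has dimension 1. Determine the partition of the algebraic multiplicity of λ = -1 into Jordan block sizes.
Block sizes for λ = -1: [3]

Step 1 — from the characteristic polynomial, algebraic multiplicity of λ = -1 is 3. From dim ker(B − (-1)·I) = 1, there are exactly 1 Jordan blocks for λ = -1.
Step 2 — from the minimal polynomial, the factor (x + 1)^3 tells us the largest block for λ = -1 has size 3.
Step 3 — with total size 3, 1 blocks, and largest block 3, the block sizes (in nonincreasing order) are [3].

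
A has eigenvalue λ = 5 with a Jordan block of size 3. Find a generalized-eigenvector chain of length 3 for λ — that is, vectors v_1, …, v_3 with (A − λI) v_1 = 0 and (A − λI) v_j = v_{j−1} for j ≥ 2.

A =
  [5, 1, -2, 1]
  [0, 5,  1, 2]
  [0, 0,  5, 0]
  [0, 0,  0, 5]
A Jordan chain for λ = 5 of length 3:
v_1 = (1, 0, 0, 0)ᵀ
v_2 = (-2, 1, 0, 0)ᵀ
v_3 = (0, 0, 1, 0)ᵀ

Let N = A − (5)·I. We want v_3 with N^3 v_3 = 0 but N^2 v_3 ≠ 0; then v_{j-1} := N · v_j for j = 3, …, 2.

Pick v_3 = (0, 0, 1, 0)ᵀ.
Then v_2 = N · v_3 = (-2, 1, 0, 0)ᵀ.
Then v_1 = N · v_2 = (1, 0, 0, 0)ᵀ.

Sanity check: (A − (5)·I) v_1 = (0, 0, 0, 0)ᵀ = 0. ✓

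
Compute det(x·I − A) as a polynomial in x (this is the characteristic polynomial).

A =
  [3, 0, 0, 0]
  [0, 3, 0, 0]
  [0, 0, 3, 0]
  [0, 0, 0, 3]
x^4 - 12*x^3 + 54*x^2 - 108*x + 81

Expanding det(x·I − A) (e.g. by cofactor expansion or by noting that A is similar to its Jordan form J, which has the same characteristic polynomial as A) gives
  χ_A(x) = x^4 - 12*x^3 + 54*x^2 - 108*x + 81
which factors as (x - 3)^4. The eigenvalues (with algebraic multiplicities) are λ = 3 with multiplicity 4.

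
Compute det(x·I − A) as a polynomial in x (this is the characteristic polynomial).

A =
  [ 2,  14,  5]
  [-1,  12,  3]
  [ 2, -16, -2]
x^3 - 12*x^2 + 48*x - 64

Expanding det(x·I − A) (e.g. by cofactor expansion or by noting that A is similar to its Jordan form J, which has the same characteristic polynomial as A) gives
  χ_A(x) = x^3 - 12*x^2 + 48*x - 64
which factors as (x - 4)^3. The eigenvalues (with algebraic multiplicities) are λ = 4 with multiplicity 3.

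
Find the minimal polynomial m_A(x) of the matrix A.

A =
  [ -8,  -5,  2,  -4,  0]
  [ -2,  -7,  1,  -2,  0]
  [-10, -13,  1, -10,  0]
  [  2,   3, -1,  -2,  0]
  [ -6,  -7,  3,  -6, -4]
x^3 + 12*x^2 + 48*x + 64

The characteristic polynomial is χ_A(x) = (x + 4)^5, so the eigenvalues are known. The minimal polynomial is
  m_A(x) = Π_λ (x − λ)^{k_λ}
where k_λ is the size of the *largest* Jordan block for λ (equivalently, the smallest k with (A − λI)^k v = 0 for every generalised eigenvector v of λ).

  λ = -4: largest Jordan block has size 3, contributing (x + 4)^3

So m_A(x) = (x + 4)^3 = x^3 + 12*x^2 + 48*x + 64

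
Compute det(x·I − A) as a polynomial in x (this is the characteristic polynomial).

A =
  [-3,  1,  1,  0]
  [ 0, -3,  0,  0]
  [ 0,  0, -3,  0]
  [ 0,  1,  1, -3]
x^4 + 12*x^3 + 54*x^2 + 108*x + 81

Expanding det(x·I − A) (e.g. by cofactor expansion or by noting that A is similar to its Jordan form J, which has the same characteristic polynomial as A) gives
  χ_A(x) = x^4 + 12*x^3 + 54*x^2 + 108*x + 81
which factors as (x + 3)^4. The eigenvalues (with algebraic multiplicities) are λ = -3 with multiplicity 4.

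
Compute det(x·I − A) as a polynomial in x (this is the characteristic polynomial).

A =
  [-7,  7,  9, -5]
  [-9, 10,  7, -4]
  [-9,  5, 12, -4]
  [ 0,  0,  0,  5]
x^4 - 20*x^3 + 150*x^2 - 500*x + 625

Expanding det(x·I − A) (e.g. by cofactor expansion or by noting that A is similar to its Jordan form J, which has the same characteristic polynomial as A) gives
  χ_A(x) = x^4 - 20*x^3 + 150*x^2 - 500*x + 625
which factors as (x - 5)^4. The eigenvalues (with algebraic multiplicities) are λ = 5 with multiplicity 4.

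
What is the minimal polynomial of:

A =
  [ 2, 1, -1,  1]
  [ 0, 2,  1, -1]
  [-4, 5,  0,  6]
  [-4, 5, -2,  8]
x^4 - 12*x^3 + 48*x^2 - 80*x + 48

The characteristic polynomial is χ_A(x) = (x - 6)*(x - 2)^3, so the eigenvalues are known. The minimal polynomial is
  m_A(x) = Π_λ (x − λ)^{k_λ}
where k_λ is the size of the *largest* Jordan block for λ (equivalently, the smallest k with (A − λI)^k v = 0 for every generalised eigenvector v of λ).

  λ = 2: largest Jordan block has size 3, contributing (x − 2)^3
  λ = 6: largest Jordan block has size 1, contributing (x − 6)

So m_A(x) = (x - 6)*(x - 2)^3 = x^4 - 12*x^3 + 48*x^2 - 80*x + 48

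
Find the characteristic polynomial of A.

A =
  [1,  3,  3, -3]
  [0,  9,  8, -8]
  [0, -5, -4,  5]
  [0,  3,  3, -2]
x^4 - 4*x^3 + 6*x^2 - 4*x + 1

Expanding det(x·I − A) (e.g. by cofactor expansion or by noting that A is similar to its Jordan form J, which has the same characteristic polynomial as A) gives
  χ_A(x) = x^4 - 4*x^3 + 6*x^2 - 4*x + 1
which factors as (x - 1)^4. The eigenvalues (with algebraic multiplicities) are λ = 1 with multiplicity 4.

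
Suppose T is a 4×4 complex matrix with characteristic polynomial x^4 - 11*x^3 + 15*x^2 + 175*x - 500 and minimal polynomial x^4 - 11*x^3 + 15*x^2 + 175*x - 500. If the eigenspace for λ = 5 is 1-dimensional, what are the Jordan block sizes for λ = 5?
Block sizes for λ = 5: [3]

Step 1 — from the characteristic polynomial, algebraic multiplicity of λ = 5 is 3. From dim ker(T − (5)·I) = 1, there are exactly 1 Jordan blocks for λ = 5.
Step 2 — from the minimal polynomial, the factor (x − 5)^3 tells us the largest block for λ = 5 has size 3.
Step 3 — with total size 3, 1 blocks, and largest block 3, the block sizes (in nonincreasing order) are [3].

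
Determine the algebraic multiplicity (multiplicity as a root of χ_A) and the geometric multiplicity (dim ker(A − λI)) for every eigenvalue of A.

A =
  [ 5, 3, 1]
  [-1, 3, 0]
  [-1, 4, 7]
λ = 5: alg = 3, geom = 1

Step 1 — factor the characteristic polynomial to read off the algebraic multiplicities:
  χ_A(x) = (x - 5)^3

Step 2 — compute geometric multiplicities via the rank-nullity identity g(λ) = n − rank(A − λI):
  rank(A − (5)·I) = 2, so dim ker(A − (5)·I) = n − 2 = 1

Summary:
  λ = 5: algebraic multiplicity = 3, geometric multiplicity = 1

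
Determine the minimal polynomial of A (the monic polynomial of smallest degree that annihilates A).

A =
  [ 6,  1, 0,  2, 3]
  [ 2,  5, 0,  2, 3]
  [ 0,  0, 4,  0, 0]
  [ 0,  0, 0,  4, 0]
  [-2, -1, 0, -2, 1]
x^2 - 8*x + 16

The characteristic polynomial is χ_A(x) = (x - 4)^5, so the eigenvalues are known. The minimal polynomial is
  m_A(x) = Π_λ (x − λ)^{k_λ}
where k_λ is the size of the *largest* Jordan block for λ (equivalently, the smallest k with (A − λI)^k v = 0 for every generalised eigenvector v of λ).

  λ = 4: largest Jordan block has size 2, contributing (x − 4)^2

So m_A(x) = (x - 4)^2 = x^2 - 8*x + 16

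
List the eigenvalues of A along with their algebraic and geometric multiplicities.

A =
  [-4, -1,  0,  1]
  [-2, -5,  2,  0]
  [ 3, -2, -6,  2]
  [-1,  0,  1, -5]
λ = -5: alg = 4, geom = 2

Step 1 — factor the characteristic polynomial to read off the algebraic multiplicities:
  χ_A(x) = (x + 5)^4

Step 2 — compute geometric multiplicities via the rank-nullity identity g(λ) = n − rank(A − λI):
  rank(A − (-5)·I) = 2, so dim ker(A − (-5)·I) = n − 2 = 2

Summary:
  λ = -5: algebraic multiplicity = 4, geometric multiplicity = 2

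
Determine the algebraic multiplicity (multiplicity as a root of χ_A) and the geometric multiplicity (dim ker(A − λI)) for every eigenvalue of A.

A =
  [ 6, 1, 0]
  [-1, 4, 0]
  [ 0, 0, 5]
λ = 5: alg = 3, geom = 2

Step 1 — factor the characteristic polynomial to read off the algebraic multiplicities:
  χ_A(x) = (x - 5)^3

Step 2 — compute geometric multiplicities via the rank-nullity identity g(λ) = n − rank(A − λI):
  rank(A − (5)·I) = 1, so dim ker(A − (5)·I) = n − 1 = 2

Summary:
  λ = 5: algebraic multiplicity = 3, geometric multiplicity = 2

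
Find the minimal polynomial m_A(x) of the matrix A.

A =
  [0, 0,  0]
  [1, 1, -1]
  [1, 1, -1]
x^2

The characteristic polynomial is χ_A(x) = x^3, so the eigenvalues are known. The minimal polynomial is
  m_A(x) = Π_λ (x − λ)^{k_λ}
where k_λ is the size of the *largest* Jordan block for λ (equivalently, the smallest k with (A − λI)^k v = 0 for every generalised eigenvector v of λ).

  λ = 0: largest Jordan block has size 2, contributing (x − 0)^2

So m_A(x) = x^2 = x^2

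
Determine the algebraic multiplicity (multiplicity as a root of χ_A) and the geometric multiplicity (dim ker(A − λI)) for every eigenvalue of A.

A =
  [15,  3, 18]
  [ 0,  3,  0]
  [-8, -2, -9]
λ = 3: alg = 3, geom = 2

Step 1 — factor the characteristic polynomial to read off the algebraic multiplicities:
  χ_A(x) = (x - 3)^3

Step 2 — compute geometric multiplicities via the rank-nullity identity g(λ) = n − rank(A − λI):
  rank(A − (3)·I) = 1, so dim ker(A − (3)·I) = n − 1 = 2

Summary:
  λ = 3: algebraic multiplicity = 3, geometric multiplicity = 2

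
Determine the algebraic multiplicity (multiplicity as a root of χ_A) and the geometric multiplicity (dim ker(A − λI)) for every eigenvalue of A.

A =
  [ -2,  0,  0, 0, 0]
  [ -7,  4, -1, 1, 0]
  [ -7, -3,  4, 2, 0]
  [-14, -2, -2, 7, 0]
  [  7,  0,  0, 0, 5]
λ = -2: alg = 1, geom = 1; λ = 5: alg = 4, geom = 2

Step 1 — factor the characteristic polynomial to read off the algebraic multiplicities:
  χ_A(x) = (x - 5)^4*(x + 2)

Step 2 — compute geometric multiplicities via the rank-nullity identity g(λ) = n − rank(A − λI):
  rank(A − (-2)·I) = 4, so dim ker(A − (-2)·I) = n − 4 = 1
  rank(A − (5)·I) = 3, so dim ker(A − (5)·I) = n − 3 = 2

Summary:
  λ = -2: algebraic multiplicity = 1, geometric multiplicity = 1
  λ = 5: algebraic multiplicity = 4, geometric multiplicity = 2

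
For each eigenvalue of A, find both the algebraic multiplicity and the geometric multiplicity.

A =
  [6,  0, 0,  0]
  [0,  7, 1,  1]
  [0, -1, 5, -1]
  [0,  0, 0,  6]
λ = 6: alg = 4, geom = 3

Step 1 — factor the characteristic polynomial to read off the algebraic multiplicities:
  χ_A(x) = (x - 6)^4

Step 2 — compute geometric multiplicities via the rank-nullity identity g(λ) = n − rank(A − λI):
  rank(A − (6)·I) = 1, so dim ker(A − (6)·I) = n − 1 = 3

Summary:
  λ = 6: algebraic multiplicity = 4, geometric multiplicity = 3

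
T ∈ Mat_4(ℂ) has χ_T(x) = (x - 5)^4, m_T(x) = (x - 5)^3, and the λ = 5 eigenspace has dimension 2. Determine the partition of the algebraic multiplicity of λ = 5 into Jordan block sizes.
Block sizes for λ = 5: [3, 1]

Step 1 — from the characteristic polynomial, algebraic multiplicity of λ = 5 is 4. From dim ker(T − (5)·I) = 2, there are exactly 2 Jordan blocks for λ = 5.
Step 2 — from the minimal polynomial, the factor (x − 5)^3 tells us the largest block for λ = 5 has size 3.
Step 3 — with total size 4, 2 blocks, and largest block 3, the block sizes (in nonincreasing order) are [3, 1].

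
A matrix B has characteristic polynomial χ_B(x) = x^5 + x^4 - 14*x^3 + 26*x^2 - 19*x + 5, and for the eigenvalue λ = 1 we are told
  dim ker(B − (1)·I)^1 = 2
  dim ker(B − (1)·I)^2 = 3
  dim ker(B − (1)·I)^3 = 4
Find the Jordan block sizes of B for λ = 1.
Block sizes for λ = 1: [3, 1]

From the dimensions of kernels of powers, the number of Jordan blocks of size at least j is d_j − d_{j−1} where d_j = dim ker(N^j) (with d_0 = 0). Computing the differences gives [2, 1, 1].
The number of blocks of size exactly k is (#blocks of size ≥ k) − (#blocks of size ≥ k + 1), so the partition is: 1 block(s) of size 1, 1 block(s) of size 3.
In nonincreasing order the block sizes are [3, 1].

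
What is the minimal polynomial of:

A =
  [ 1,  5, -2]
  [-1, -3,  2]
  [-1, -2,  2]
x^3

The characteristic polynomial is χ_A(x) = x^3, so the eigenvalues are known. The minimal polynomial is
  m_A(x) = Π_λ (x − λ)^{k_λ}
where k_λ is the size of the *largest* Jordan block for λ (equivalently, the smallest k with (A − λI)^k v = 0 for every generalised eigenvector v of λ).

  λ = 0: largest Jordan block has size 3, contributing (x − 0)^3

So m_A(x) = x^3 = x^3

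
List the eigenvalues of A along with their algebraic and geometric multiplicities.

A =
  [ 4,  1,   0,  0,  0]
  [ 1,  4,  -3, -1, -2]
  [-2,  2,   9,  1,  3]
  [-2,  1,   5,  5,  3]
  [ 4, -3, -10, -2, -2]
λ = 4: alg = 5, geom = 2

Step 1 — factor the characteristic polynomial to read off the algebraic multiplicities:
  χ_A(x) = (x - 4)^5

Step 2 — compute geometric multiplicities via the rank-nullity identity g(λ) = n − rank(A − λI):
  rank(A − (4)·I) = 3, so dim ker(A − (4)·I) = n − 3 = 2

Summary:
  λ = 4: algebraic multiplicity = 5, geometric multiplicity = 2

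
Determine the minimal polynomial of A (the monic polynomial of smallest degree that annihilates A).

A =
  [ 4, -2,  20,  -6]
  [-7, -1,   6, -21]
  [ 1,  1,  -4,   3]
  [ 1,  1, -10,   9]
x^3 - 2*x^2 - 20*x - 24

The characteristic polynomial is χ_A(x) = (x - 6)^2*(x + 2)^2, so the eigenvalues are known. The minimal polynomial is
  m_A(x) = Π_λ (x − λ)^{k_λ}
where k_λ is the size of the *largest* Jordan block for λ (equivalently, the smallest k with (A − λI)^k v = 0 for every generalised eigenvector v of λ).

  λ = -2: largest Jordan block has size 2, contributing (x + 2)^2
  λ = 6: largest Jordan block has size 1, contributing (x − 6)

So m_A(x) = (x - 6)*(x + 2)^2 = x^3 - 2*x^2 - 20*x - 24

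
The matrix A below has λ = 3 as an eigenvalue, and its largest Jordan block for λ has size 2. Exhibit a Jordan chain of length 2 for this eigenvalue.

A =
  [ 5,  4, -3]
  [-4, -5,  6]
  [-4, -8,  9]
A Jordan chain for λ = 3 of length 2:
v_1 = (2, -4, -4)ᵀ
v_2 = (1, 0, 0)ᵀ

Let N = A − (3)·I. We want v_2 with N^2 v_2 = 0 but N^1 v_2 ≠ 0; then v_{j-1} := N · v_j for j = 2, …, 2.

Pick v_2 = (1, 0, 0)ᵀ.
Then v_1 = N · v_2 = (2, -4, -4)ᵀ.

Sanity check: (A − (3)·I) v_1 = (0, 0, 0)ᵀ = 0. ✓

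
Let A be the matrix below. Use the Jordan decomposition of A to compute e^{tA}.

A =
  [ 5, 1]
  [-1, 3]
e^{tA} =
  [t*exp(4*t) + exp(4*t), t*exp(4*t)]
  [-t*exp(4*t), -t*exp(4*t) + exp(4*t)]

Strategy: write A = P · J · P⁻¹ where J is a Jordan canonical form, so e^{tA} = P · e^{tJ} · P⁻¹, and e^{tJ} can be computed block-by-block.

A has Jordan form
J =
  [4, 1]
  [0, 4]
(up to reordering of blocks).

Per-block formulas:
  For a 2×2 Jordan block J_2(4): exp(t · J_2(4)) = e^(4t)·(I + t·N), where N is the 2×2 nilpotent shift.

After assembling e^{tJ} and conjugating by P, we get:

e^{tA} =
  [t*exp(4*t) + exp(4*t), t*exp(4*t)]
  [-t*exp(4*t), -t*exp(4*t) + exp(4*t)]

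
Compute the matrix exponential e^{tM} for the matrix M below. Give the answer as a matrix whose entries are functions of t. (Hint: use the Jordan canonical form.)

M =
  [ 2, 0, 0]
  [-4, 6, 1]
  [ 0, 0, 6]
e^{tM} =
  [exp(2*t), 0, 0]
  [-exp(6*t) + exp(2*t), exp(6*t), t*exp(6*t)]
  [0, 0, exp(6*t)]

Strategy: write M = P · J · P⁻¹ where J is a Jordan canonical form, so e^{tM} = P · e^{tJ} · P⁻¹, and e^{tJ} can be computed block-by-block.

M has Jordan form
J =
  [2, 0, 0]
  [0, 6, 1]
  [0, 0, 6]
(up to reordering of blocks).

Per-block formulas:
  For a 2×2 Jordan block J_2(6): exp(t · J_2(6)) = e^(6t)·(I + t·N), where N is the 2×2 nilpotent shift.
  For a 1×1 block at λ = 2: exp(t · [2]) = [e^(2t)].

After assembling e^{tJ} and conjugating by P, we get:

e^{tM} =
  [exp(2*t), 0, 0]
  [-exp(6*t) + exp(2*t), exp(6*t), t*exp(6*t)]
  [0, 0, exp(6*t)]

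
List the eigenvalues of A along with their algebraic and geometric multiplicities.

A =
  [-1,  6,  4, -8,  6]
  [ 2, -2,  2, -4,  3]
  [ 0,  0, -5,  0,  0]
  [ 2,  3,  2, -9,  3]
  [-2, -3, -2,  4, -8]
λ = -5: alg = 5, geom = 4

Step 1 — factor the characteristic polynomial to read off the algebraic multiplicities:
  χ_A(x) = (x + 5)^5

Step 2 — compute geometric multiplicities via the rank-nullity identity g(λ) = n − rank(A − λI):
  rank(A − (-5)·I) = 1, so dim ker(A − (-5)·I) = n − 1 = 4

Summary:
  λ = -5: algebraic multiplicity = 5, geometric multiplicity = 4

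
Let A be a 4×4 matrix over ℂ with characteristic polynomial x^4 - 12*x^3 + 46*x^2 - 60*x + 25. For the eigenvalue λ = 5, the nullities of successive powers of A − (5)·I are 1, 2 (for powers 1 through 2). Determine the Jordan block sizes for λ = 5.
Block sizes for λ = 5: [2]

From the dimensions of kernels of powers, the number of Jordan blocks of size at least j is d_j − d_{j−1} where d_j = dim ker(N^j) (with d_0 = 0). Computing the differences gives [1, 1].
The number of blocks of size exactly k is (#blocks of size ≥ k) − (#blocks of size ≥ k + 1), so the partition is: 1 block(s) of size 2.
In nonincreasing order the block sizes are [2].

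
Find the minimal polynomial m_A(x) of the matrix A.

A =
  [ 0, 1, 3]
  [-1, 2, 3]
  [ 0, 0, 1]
x^2 - 2*x + 1

The characteristic polynomial is χ_A(x) = (x - 1)^3, so the eigenvalues are known. The minimal polynomial is
  m_A(x) = Π_λ (x − λ)^{k_λ}
where k_λ is the size of the *largest* Jordan block for λ (equivalently, the smallest k with (A − λI)^k v = 0 for every generalised eigenvector v of λ).

  λ = 1: largest Jordan block has size 2, contributing (x − 1)^2

So m_A(x) = (x - 1)^2 = x^2 - 2*x + 1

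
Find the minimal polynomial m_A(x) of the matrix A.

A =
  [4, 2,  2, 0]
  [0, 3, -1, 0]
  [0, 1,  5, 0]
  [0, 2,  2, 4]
x^2 - 8*x + 16

The characteristic polynomial is χ_A(x) = (x - 4)^4, so the eigenvalues are known. The minimal polynomial is
  m_A(x) = Π_λ (x − λ)^{k_λ}
where k_λ is the size of the *largest* Jordan block for λ (equivalently, the smallest k with (A − λI)^k v = 0 for every generalised eigenvector v of λ).

  λ = 4: largest Jordan block has size 2, contributing (x − 4)^2

So m_A(x) = (x - 4)^2 = x^2 - 8*x + 16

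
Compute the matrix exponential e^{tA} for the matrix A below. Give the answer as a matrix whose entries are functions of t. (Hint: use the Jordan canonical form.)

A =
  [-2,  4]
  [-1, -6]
e^{tA} =
  [2*t*exp(-4*t) + exp(-4*t), 4*t*exp(-4*t)]
  [-t*exp(-4*t), -2*t*exp(-4*t) + exp(-4*t)]

Strategy: write A = P · J · P⁻¹ where J is a Jordan canonical form, so e^{tA} = P · e^{tJ} · P⁻¹, and e^{tJ} can be computed block-by-block.

A has Jordan form
J =
  [-4,  1]
  [ 0, -4]
(up to reordering of blocks).

Per-block formulas:
  For a 2×2 Jordan block J_2(-4): exp(t · J_2(-4)) = e^(-4t)·(I + t·N), where N is the 2×2 nilpotent shift.

After assembling e^{tJ} and conjugating by P, we get:

e^{tA} =
  [2*t*exp(-4*t) + exp(-4*t), 4*t*exp(-4*t)]
  [-t*exp(-4*t), -2*t*exp(-4*t) + exp(-4*t)]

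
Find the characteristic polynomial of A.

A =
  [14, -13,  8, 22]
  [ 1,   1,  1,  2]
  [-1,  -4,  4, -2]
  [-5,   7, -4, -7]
x^4 - 12*x^3 + 54*x^2 - 108*x + 81

Expanding det(x·I − A) (e.g. by cofactor expansion or by noting that A is similar to its Jordan form J, which has the same characteristic polynomial as A) gives
  χ_A(x) = x^4 - 12*x^3 + 54*x^2 - 108*x + 81
which factors as (x - 3)^4. The eigenvalues (with algebraic multiplicities) are λ = 3 with multiplicity 4.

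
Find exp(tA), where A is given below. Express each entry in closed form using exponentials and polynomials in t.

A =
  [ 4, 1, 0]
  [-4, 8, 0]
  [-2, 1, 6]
e^{tA} =
  [-2*t*exp(6*t) + exp(6*t), t*exp(6*t), 0]
  [-4*t*exp(6*t), 2*t*exp(6*t) + exp(6*t), 0]
  [-2*t*exp(6*t), t*exp(6*t), exp(6*t)]

Strategy: write A = P · J · P⁻¹ where J is a Jordan canonical form, so e^{tA} = P · e^{tJ} · P⁻¹, and e^{tJ} can be computed block-by-block.

A has Jordan form
J =
  [6, 1, 0]
  [0, 6, 0]
  [0, 0, 6]
(up to reordering of blocks).

Per-block formulas:
  For a 2×2 Jordan block J_2(6): exp(t · J_2(6)) = e^(6t)·(I + t·N), where N is the 2×2 nilpotent shift.
  For a 1×1 block at λ = 6: exp(t · [6]) = [e^(6t)].

After assembling e^{tJ} and conjugating by P, we get:

e^{tA} =
  [-2*t*exp(6*t) + exp(6*t), t*exp(6*t), 0]
  [-4*t*exp(6*t), 2*t*exp(6*t) + exp(6*t), 0]
  [-2*t*exp(6*t), t*exp(6*t), exp(6*t)]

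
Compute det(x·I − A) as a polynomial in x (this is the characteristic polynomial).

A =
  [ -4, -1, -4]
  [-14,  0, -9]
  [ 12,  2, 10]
x^3 - 6*x^2 + 12*x - 8

Expanding det(x·I − A) (e.g. by cofactor expansion or by noting that A is similar to its Jordan form J, which has the same characteristic polynomial as A) gives
  χ_A(x) = x^3 - 6*x^2 + 12*x - 8
which factors as (x - 2)^3. The eigenvalues (with algebraic multiplicities) are λ = 2 with multiplicity 3.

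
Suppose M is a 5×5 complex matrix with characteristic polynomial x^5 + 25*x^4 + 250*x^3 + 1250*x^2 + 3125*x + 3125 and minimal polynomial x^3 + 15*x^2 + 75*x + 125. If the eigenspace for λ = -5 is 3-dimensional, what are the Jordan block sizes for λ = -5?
Block sizes for λ = -5: [3, 1, 1]

Step 1 — from the characteristic polynomial, algebraic multiplicity of λ = -5 is 5. From dim ker(M − (-5)·I) = 3, there are exactly 3 Jordan blocks for λ = -5.
Step 2 — from the minimal polynomial, the factor (x + 5)^3 tells us the largest block for λ = -5 has size 3.
Step 3 — with total size 5, 3 blocks, and largest block 3, the block sizes (in nonincreasing order) are [3, 1, 1].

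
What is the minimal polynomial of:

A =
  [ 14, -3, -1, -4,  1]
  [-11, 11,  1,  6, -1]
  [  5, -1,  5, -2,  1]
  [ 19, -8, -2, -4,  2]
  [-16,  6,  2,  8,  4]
x^3 - 18*x^2 + 108*x - 216

The characteristic polynomial is χ_A(x) = (x - 6)^5, so the eigenvalues are known. The minimal polynomial is
  m_A(x) = Π_λ (x − λ)^{k_λ}
where k_λ is the size of the *largest* Jordan block for λ (equivalently, the smallest k with (A − λI)^k v = 0 for every generalised eigenvector v of λ).

  λ = 6: largest Jordan block has size 3, contributing (x − 6)^3

So m_A(x) = (x - 6)^3 = x^3 - 18*x^2 + 108*x - 216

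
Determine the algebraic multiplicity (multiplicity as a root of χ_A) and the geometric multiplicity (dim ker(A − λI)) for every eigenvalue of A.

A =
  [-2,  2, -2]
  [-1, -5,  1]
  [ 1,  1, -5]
λ = -4: alg = 3, geom = 2

Step 1 — factor the characteristic polynomial to read off the algebraic multiplicities:
  χ_A(x) = (x + 4)^3

Step 2 — compute geometric multiplicities via the rank-nullity identity g(λ) = n − rank(A − λI):
  rank(A − (-4)·I) = 1, so dim ker(A − (-4)·I) = n − 1 = 2

Summary:
  λ = -4: algebraic multiplicity = 3, geometric multiplicity = 2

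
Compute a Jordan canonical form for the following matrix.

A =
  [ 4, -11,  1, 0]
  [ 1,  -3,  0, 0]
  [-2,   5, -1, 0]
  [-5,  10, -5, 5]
J_3(0) ⊕ J_1(5)

The characteristic polynomial is
  det(x·I − A) = x^4 - 5*x^3 = x^3*(x - 5)

Eigenvalues and multiplicities (the geometric multiplicity of λ is n − rank(A − λI), which equals the number of Jordan blocks for λ):
  λ = 0: algebraic multiplicity = 3, geometric multiplicity = 1
  λ = 5: algebraic multiplicity = 1, geometric multiplicity = 1

Determining the block sizes for each eigenvalue:
  λ = 0: one block (gm = 1), so the single block has size am = 3 → block sizes [3]
  λ = 5: one block (gm = 1), so the single block has size am = 1 → block sizes [1]

Assembling the blocks gives a Jordan form
J =
  [0, 1, 0, 0]
  [0, 0, 1, 0]
  [0, 0, 0, 0]
  [0, 0, 0, 5]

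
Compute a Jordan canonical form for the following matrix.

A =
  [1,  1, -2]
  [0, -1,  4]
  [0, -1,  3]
J_2(1) ⊕ J_1(1)

The characteristic polynomial is
  det(x·I − A) = x^3 - 3*x^2 + 3*x - 1 = (x - 1)^3

Eigenvalues and multiplicities (the geometric multiplicity of λ is n − rank(A − λI), which equals the number of Jordan blocks for λ):
  λ = 1: algebraic multiplicity = 3, geometric multiplicity = 2

Determining the block sizes for each eigenvalue:
  λ = 1: 2 blocks summing to 3 forces exactly one block of size 2 and the rest size 1 → block sizes [2, 1]

Assembling the blocks gives a Jordan form
J =
  [1, 1, 0]
  [0, 1, 0]
  [0, 0, 1]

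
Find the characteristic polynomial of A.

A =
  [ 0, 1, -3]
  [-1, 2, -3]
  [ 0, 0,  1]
x^3 - 3*x^2 + 3*x - 1

Expanding det(x·I − A) (e.g. by cofactor expansion or by noting that A is similar to its Jordan form J, which has the same characteristic polynomial as A) gives
  χ_A(x) = x^3 - 3*x^2 + 3*x - 1
which factors as (x - 1)^3. The eigenvalues (with algebraic multiplicities) are λ = 1 with multiplicity 3.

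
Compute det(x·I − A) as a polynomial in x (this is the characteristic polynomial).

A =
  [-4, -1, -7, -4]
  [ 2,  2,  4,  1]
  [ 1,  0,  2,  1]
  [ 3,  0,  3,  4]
x^4 - 4*x^3 + 6*x^2 - 4*x + 1

Expanding det(x·I − A) (e.g. by cofactor expansion or by noting that A is similar to its Jordan form J, which has the same characteristic polynomial as A) gives
  χ_A(x) = x^4 - 4*x^3 + 6*x^2 - 4*x + 1
which factors as (x - 1)^4. The eigenvalues (with algebraic multiplicities) are λ = 1 with multiplicity 4.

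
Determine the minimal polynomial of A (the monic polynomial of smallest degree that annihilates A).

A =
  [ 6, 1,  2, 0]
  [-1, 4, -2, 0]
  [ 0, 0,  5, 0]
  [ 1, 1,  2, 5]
x^2 - 10*x + 25

The characteristic polynomial is χ_A(x) = (x - 5)^4, so the eigenvalues are known. The minimal polynomial is
  m_A(x) = Π_λ (x − λ)^{k_λ}
where k_λ is the size of the *largest* Jordan block for λ (equivalently, the smallest k with (A − λI)^k v = 0 for every generalised eigenvector v of λ).

  λ = 5: largest Jordan block has size 2, contributing (x − 5)^2

So m_A(x) = (x - 5)^2 = x^2 - 10*x + 25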